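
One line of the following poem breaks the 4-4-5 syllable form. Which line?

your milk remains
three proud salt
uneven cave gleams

Line 1: your(1) + milk(1) + remains(2) = 4 ✓
Line 2: three(1) + proud(1) + salt(1) = 3 (expected 4)
Line 3: uneven(3) + cave(1) + gleams(1) = 5 ✓

Line 2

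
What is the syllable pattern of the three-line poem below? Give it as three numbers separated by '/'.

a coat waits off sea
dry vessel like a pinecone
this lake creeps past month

5/7/5

Line 1: "a coat waits off sea": 1+1+1+1+1 = 5
Line 2: "dry vessel like a pinecone": 1+2+1+1+2 = 7
Line 3: "this lake creeps past month": 1+1+1+1+1 = 5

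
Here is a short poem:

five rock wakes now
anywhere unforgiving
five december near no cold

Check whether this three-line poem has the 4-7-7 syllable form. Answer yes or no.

Yes

Line 1: five (1), rock (1), wakes (1), now (1) → 4 ✓
Line 2: anywhere (3), unforgiving (4) → 7 ✓
Line 3: five (1), december (3), near (1), no (1), cold (1) → 7 ✓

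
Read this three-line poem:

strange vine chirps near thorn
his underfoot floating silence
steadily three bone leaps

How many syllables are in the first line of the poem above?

5

The first line: "strange vine chirps near thorn": 1+1+1+1+1 = 5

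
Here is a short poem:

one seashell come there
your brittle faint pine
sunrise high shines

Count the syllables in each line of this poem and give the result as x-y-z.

Line 1: one (1), seashell (2), come (1), there (1) → 5
Line 2: your (1), brittle (2), faint (1), pine (1) → 5
Line 3: sunrise (2), high (1), shines (1) → 4

5-5-4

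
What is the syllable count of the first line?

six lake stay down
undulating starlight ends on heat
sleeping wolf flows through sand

4

The first line: six (1), lake (1), stay (1), down (1) → 4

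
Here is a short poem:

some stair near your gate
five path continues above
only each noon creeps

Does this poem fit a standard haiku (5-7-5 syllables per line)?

Line 1: some (1), stair (1), near (1), your (1), gate (1) → 5 ✓
Line 2: five (1), path (1), continues (3), above (2) → 7 ✓
Line 3: only (2), each (1), noon (1), creeps (1) → 5 ✓

Yes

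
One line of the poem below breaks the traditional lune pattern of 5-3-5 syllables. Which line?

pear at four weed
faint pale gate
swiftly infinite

Line 1: pear (1), at (1), four (1), weed (1) → 4 (expected 5)
Line 2: faint (1), pale (1), gate (1) → 3 ✓
Line 3: swiftly (2), infinite (3) → 5 ✓

Line 1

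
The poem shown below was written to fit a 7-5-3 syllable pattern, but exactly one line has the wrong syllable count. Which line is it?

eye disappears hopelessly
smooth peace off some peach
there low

Line 1: eye (1), disappears (3), hopelessly (3) → 7 ✓
Line 2: smooth (1), peace (1), off (1), some (1), peach (1) → 5 ✓
Line 3: there (1), low (1) → 2 (expected 3)

Line 3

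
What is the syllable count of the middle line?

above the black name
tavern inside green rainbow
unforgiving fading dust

The middle line: "tavern inside green rainbow": 2+2+1+2 = 7

7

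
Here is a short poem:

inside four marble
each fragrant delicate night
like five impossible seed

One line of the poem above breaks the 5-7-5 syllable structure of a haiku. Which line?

The third line

Line 1: inside (2), four (1), marble (2) → 5 ✓
Line 2: each (1), fragrant (2), delicate (3), night (1) → 7 ✓
Line 3: like (1), five (1), impossible (4), seed (1) → 7 (expected 5)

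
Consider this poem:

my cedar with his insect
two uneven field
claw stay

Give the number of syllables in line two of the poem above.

Line two: two(1) + uneven(3) + field(1) = 5

5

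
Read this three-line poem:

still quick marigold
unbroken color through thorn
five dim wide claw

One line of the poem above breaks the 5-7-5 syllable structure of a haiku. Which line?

Line 3

Line 1: still (1), quick (1), marigold (3) → 5 ✓
Line 2: unbroken (3), color (2), through (1), thorn (1) → 7 ✓
Line 3: five (1), dim (1), wide (1), claw (1) → 4 (expected 5)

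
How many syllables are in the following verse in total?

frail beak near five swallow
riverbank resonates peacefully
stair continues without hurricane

24

Line 1: frail(1) + beak(1) + near(1) + five(1) + swallow(2) = 6
Line 2: riverbank(3) + resonates(3) + peacefully(3) = 9
Line 3: stair(1) + continues(3) + without(2) + hurricane(3) = 9
Total: 6 + 9 + 9 = 24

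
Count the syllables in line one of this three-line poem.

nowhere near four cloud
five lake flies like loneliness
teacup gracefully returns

Line one: "nowhere near four cloud": 2+1+1+1 = 5

5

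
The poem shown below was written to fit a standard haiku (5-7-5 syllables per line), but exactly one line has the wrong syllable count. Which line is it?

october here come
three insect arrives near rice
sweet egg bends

Line 1: "october here come": 3+1+1 = 5 ✓
Line 2: "three insect arrives near rice": 1+2+2+1+1 = 7 ✓
Line 3: "sweet egg bends": 1+1+1 = 3 (expected 5)

Line 3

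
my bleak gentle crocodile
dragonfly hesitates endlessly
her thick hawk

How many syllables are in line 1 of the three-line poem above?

7

Line 1: my (1), bleak (1), gentle (2), crocodile (3) → 7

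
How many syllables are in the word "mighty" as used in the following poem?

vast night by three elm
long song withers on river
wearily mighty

2

"mighty" has 2 syllables.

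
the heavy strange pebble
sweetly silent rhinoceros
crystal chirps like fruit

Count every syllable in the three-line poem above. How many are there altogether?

19

Line 1: the (1), heavy (2), strange (1), pebble (2) → 6
Line 2: sweetly (2), silent (2), rhinoceros (4) → 8
Line 3: crystal (2), chirps (1), like (1), fruit (1) → 5
Total: 6 + 8 + 5 = 19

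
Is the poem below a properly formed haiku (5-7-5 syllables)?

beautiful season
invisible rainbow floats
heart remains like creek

Yes

Line 1: beautiful (3), season (2) → 5 ✓
Line 2: invisible (4), rainbow (2), floats (1) → 7 ✓
Line 3: heart (1), remains (2), like (1), creek (1) → 5 ✓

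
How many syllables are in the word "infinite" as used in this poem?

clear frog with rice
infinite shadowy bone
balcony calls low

"infinite" has 3 syllables.

3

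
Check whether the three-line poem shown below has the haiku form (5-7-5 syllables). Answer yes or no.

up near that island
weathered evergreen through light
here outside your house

Line 1: "up near that island": 1+1+1+2 = 5 ✓
Line 2: "weathered evergreen through light": 2+3+1+1 = 7 ✓
Line 3: "here outside your house": 1+2+1+1 = 5 ✓

Yes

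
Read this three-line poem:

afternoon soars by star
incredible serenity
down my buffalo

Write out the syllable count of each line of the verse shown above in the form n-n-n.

Line 1: "afternoon soars by star": 3+1+1+1 = 6
Line 2: "incredible serenity": 4+4 = 8
Line 3: "down my buffalo": 1+1+3 = 5

6-8-5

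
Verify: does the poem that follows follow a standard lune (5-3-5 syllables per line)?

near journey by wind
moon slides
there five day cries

No

Line 1: near (1), journey (2), by (1), wind (1) → 5 ✓
Line 2: moon (1), slides (1) → 2 (expected 3)
Line 3: there (1), five (1), day (1), cries (1) → 4 (expected 5)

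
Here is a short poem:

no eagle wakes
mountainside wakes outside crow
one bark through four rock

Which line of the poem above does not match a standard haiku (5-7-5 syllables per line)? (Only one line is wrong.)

Line 1: "no eagle wakes": 1+2+1 = 4 (expected 5)
Line 2: "mountainside wakes outside crow": 3+1+2+1 = 7 ✓
Line 3: "one bark through four rock": 1+1+1+1+1 = 5 ✓

The first line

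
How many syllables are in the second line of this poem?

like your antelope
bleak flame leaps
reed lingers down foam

The second line: "bleak flame leaps": 1+1+1 = 3

3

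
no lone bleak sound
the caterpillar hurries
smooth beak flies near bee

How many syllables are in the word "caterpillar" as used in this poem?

4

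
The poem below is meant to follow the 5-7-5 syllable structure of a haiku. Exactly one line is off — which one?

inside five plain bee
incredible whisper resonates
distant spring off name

Line 2

Line 1: "inside five plain bee": 2+1+1+1 = 5 ✓
Line 2: "incredible whisper resonates": 4+2+3 = 9 (expected 7)
Line 3: "distant spring off name": 2+1+1+1 = 5 ✓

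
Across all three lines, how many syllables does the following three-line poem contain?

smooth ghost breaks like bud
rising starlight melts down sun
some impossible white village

Line 1: smooth (1), ghost (1), breaks (1), like (1), bud (1) → 5
Line 2: rising (2), starlight (2), melts (1), down (1), sun (1) → 7
Line 3: some (1), impossible (4), white (1), village (2) → 8
Total: 5 + 7 + 8 = 20

20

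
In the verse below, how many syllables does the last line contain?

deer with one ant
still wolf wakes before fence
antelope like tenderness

The last line: antelope (3), like (1), tenderness (3) → 7

7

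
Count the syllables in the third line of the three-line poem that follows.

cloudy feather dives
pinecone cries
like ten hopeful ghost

5

The third line: "like ten hopeful ghost": 1+1+2+1 = 5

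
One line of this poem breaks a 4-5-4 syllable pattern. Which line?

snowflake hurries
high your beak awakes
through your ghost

Line 1: "snowflake hurries": 2+2 = 4 ✓
Line 2: "high your beak awakes": 1+1+1+2 = 5 ✓
Line 3: "through your ghost": 1+1+1 = 3 (expected 4)

The third line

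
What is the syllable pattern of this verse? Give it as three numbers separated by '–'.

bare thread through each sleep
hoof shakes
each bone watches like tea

5–2–6

Line 1: bare (1), thread (1), through (1), each (1), sleep (1) → 5
Line 2: hoof (1), shakes (1) → 2
Line 3: each (1), bone (1), watches (2), like (1), tea (1) → 6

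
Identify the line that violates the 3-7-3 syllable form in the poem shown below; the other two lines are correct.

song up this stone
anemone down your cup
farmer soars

Line 1: song (1), up (1), this (1), stone (1) → 4 (expected 3)
Line 2: anemone (4), down (1), your (1), cup (1) → 7 ✓
Line 3: farmer (2), soars (1) → 3 ✓

Line 1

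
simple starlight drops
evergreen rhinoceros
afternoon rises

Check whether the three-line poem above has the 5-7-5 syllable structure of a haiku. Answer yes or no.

Line 1: simple(2) + starlight(2) + drops(1) = 5 ✓
Line 2: evergreen(3) + rhinoceros(4) = 7 ✓
Line 3: afternoon(3) + rises(2) = 5 ✓

Yes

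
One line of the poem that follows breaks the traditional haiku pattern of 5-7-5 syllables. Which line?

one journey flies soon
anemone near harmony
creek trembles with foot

Line 2

Line 1: one(1) + journey(2) + flies(1) + soon(1) = 5 ✓
Line 2: anemone(4) + near(1) + harmony(3) = 8 (expected 7)
Line 3: creek(1) + trembles(2) + with(1) + foot(1) = 5 ✓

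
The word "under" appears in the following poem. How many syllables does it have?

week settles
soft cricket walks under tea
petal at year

"under" has 2 syllables.

2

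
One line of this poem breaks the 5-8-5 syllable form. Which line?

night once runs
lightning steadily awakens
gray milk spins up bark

The first line

Line 1: night (1), once (1), runs (1) → 3 (expected 5)
Line 2: lightning (2), steadily (3), awakens (3) → 8 ✓
Line 3: gray (1), milk (1), spins (1), up (1), bark (1) → 5 ✓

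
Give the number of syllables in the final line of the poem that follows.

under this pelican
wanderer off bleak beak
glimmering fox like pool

6

The final line: glimmering(3) + fox(1) + like(1) + pool(1) = 6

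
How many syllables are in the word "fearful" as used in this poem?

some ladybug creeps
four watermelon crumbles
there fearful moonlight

2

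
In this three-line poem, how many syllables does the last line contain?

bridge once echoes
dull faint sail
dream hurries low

The last line: dream (1), hurries (2), low (1) → 4

4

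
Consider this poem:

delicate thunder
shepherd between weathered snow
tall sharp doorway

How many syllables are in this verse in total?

16

Line 1: delicate (3), thunder (2) → 5
Line 2: shepherd (2), between (2), weathered (2), snow (1) → 7
Line 3: tall (1), sharp (1), doorway (2) → 4
Total: 5 + 7 + 4 = 16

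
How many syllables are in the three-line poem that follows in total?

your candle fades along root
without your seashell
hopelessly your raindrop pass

Line 1: "your candle fades along root": 1+2+1+2+1 = 7
Line 2: "without your seashell": 2+1+2 = 5
Line 3: "hopelessly your raindrop pass": 3+1+2+1 = 7
Total: 7 + 5 + 7 = 19

19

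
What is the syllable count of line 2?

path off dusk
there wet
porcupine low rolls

Line 2: there(1) + wet(1) = 2

2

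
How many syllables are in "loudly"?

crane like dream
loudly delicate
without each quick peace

2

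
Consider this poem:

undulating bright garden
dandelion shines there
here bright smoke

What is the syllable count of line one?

7

Line one: "undulating bright garden": 4+1+2 = 7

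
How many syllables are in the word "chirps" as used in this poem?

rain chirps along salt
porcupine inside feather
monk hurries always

1

"chirps" has 1 syllable.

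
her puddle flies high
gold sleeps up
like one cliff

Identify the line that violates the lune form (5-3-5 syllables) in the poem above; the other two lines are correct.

Line 3

Line 1: her (1), puddle (2), flies (1), high (1) → 5 ✓
Line 2: gold (1), sleeps (1), up (1) → 3 ✓
Line 3: like (1), one (1), cliff (1) → 3 (expected 5)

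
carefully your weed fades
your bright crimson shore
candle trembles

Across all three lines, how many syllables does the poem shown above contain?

Line 1: carefully(3) + your(1) + weed(1) + fades(1) = 6
Line 2: your(1) + bright(1) + crimson(2) + shore(1) = 5
Line 3: candle(2) + trembles(2) = 4
Total: 6 + 5 + 4 = 15

15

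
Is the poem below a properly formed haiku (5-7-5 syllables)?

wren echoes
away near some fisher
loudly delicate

No

Line 1: wren (1), echoes (2) → 3 (expected 5)
Line 2: away (2), near (1), some (1), fisher (2) → 6 (expected 7)
Line 3: loudly (2), delicate (3) → 5 ✓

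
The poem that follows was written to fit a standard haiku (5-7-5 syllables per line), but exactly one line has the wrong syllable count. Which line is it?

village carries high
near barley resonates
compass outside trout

Line 1: village (2), carries (2), high (1) → 5 ✓
Line 2: near (1), barley (2), resonates (3) → 6 (expected 7)
Line 3: compass (2), outside (2), trout (1) → 5 ✓

Line 2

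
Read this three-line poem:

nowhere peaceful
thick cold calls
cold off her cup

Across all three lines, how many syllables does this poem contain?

Line 1: nowhere(2) + peaceful(2) = 4
Line 2: thick(1) + cold(1) + calls(1) = 3
Line 3: cold(1) + off(1) + her(1) + cup(1) = 4
Total: 4 + 3 + 4 = 11

11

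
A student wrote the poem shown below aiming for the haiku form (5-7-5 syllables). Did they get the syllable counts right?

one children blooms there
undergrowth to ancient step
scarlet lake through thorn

Yes

Line 1: one (1), children (2), blooms (1), there (1) → 5 ✓
Line 2: undergrowth (3), to (1), ancient (2), step (1) → 7 ✓
Line 3: scarlet (2), lake (1), through (1), thorn (1) → 5 ✓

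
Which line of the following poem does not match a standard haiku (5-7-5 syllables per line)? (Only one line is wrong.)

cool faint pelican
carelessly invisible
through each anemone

Line 3

Line 1: cool (1), faint (1), pelican (3) → 5 ✓
Line 2: carelessly (3), invisible (4) → 7 ✓
Line 3: through (1), each (1), anemone (4) → 6 (expected 5)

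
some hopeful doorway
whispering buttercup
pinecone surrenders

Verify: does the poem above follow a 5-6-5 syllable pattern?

Line 1: some(1) + hopeful(2) + doorway(2) = 5 ✓
Line 2: whispering(3) + buttercup(3) = 6 ✓
Line 3: pinecone(2) + surrenders(3) = 5 ✓

Yes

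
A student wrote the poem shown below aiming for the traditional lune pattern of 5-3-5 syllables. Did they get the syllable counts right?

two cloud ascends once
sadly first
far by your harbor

Yes

Line 1: two(1) + cloud(1) + ascends(2) + once(1) = 5 ✓
Line 2: sadly(2) + first(1) = 3 ✓
Line 3: far(1) + by(1) + your(1) + harbor(2) = 5 ✓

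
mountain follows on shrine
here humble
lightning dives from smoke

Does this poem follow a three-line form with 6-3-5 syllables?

Line 1: mountain (2), follows (2), on (1), shrine (1) → 6 ✓
Line 2: here (1), humble (2) → 3 ✓
Line 3: lightning (2), dives (1), from (1), smoke (1) → 5 ✓

Yes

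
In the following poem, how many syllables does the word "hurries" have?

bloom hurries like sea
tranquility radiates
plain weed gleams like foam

2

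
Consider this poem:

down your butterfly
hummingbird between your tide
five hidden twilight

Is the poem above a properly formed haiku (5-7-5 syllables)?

Yes

Line 1: down (1), your (1), butterfly (3) → 5 ✓
Line 2: hummingbird (3), between (2), your (1), tide (1) → 7 ✓
Line 3: five (1), hidden (2), twilight (2) → 5 ✓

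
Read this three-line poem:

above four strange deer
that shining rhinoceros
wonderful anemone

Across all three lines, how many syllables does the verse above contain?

19

Line 1: above (2), four (1), strange (1), deer (1) → 5
Line 2: that (1), shining (2), rhinoceros (4) → 7
Line 3: wonderful (3), anemone (4) → 7
Total: 5 + 7 + 7 = 19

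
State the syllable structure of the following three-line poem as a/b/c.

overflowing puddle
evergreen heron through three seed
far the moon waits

6/8/4

Line 1: "overflowing puddle": 4+2 = 6
Line 2: "evergreen heron through three seed": 3+2+1+1+1 = 8
Line 3: "far the moon waits": 1+1+1+1 = 4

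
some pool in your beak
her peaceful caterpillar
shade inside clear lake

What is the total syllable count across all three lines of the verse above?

Line 1: some (1), pool (1), in (1), your (1), beak (1) → 5
Line 2: her (1), peaceful (2), caterpillar (4) → 7
Line 3: shade (1), inside (2), clear (1), lake (1) → 5
Total: 5 + 7 + 5 = 17

17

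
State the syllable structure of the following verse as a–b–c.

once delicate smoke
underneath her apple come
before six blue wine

5–7–5

Line 1: "once delicate smoke": 1+3+1 = 5
Line 2: "underneath her apple come": 3+1+2+1 = 7
Line 3: "before six blue wine": 2+1+1+1 = 5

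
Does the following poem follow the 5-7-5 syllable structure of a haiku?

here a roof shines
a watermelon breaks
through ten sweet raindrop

Line 1: here(1) + a(1) + roof(1) + shines(1) = 4 (expected 5)
Line 2: a(1) + watermelon(4) + breaks(1) = 6 (expected 7)
Line 3: through(1) + ten(1) + sweet(1) + raindrop(2) = 5 ✓

No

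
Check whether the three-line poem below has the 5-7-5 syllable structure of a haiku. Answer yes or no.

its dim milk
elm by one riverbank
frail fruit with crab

Line 1: "its dim milk": 1+1+1 = 3 (expected 5)
Line 2: "elm by one riverbank": 1+1+1+3 = 6 (expected 7)
Line 3: "frail fruit with crab": 1+1+1+1 = 4 (expected 5)

No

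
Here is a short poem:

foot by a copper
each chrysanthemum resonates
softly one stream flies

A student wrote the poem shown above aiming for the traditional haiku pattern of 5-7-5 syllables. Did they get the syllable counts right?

No

Line 1: foot (1), by (1), a (1), copper (2) → 5 ✓
Line 2: each (1), chrysanthemum (4), resonates (3) → 8 (expected 7)
Line 3: softly (2), one (1), stream (1), flies (1) → 5 ✓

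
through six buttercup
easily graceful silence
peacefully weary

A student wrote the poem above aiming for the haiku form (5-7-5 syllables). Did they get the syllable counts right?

Line 1: through (1), six (1), buttercup (3) → 5 ✓
Line 2: easily (3), graceful (2), silence (2) → 7 ✓
Line 3: peacefully (3), weary (2) → 5 ✓

Yes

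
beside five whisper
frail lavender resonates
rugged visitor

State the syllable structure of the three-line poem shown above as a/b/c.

5/7/5

Line 1: beside(2) + five(1) + whisper(2) = 5
Line 2: frail(1) + lavender(3) + resonates(3) = 7
Line 3: rugged(2) + visitor(3) = 5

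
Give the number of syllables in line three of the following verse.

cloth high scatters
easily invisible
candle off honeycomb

6

Line three: candle(2) + off(1) + honeycomb(3) = 6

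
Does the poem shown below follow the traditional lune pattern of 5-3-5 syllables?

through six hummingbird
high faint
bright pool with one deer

Line 1: through (1), six (1), hummingbird (3) → 5 ✓
Line 2: high (1), faint (1) → 2 (expected 3)
Line 3: bright (1), pool (1), with (1), one (1), deer (1) → 5 ✓

No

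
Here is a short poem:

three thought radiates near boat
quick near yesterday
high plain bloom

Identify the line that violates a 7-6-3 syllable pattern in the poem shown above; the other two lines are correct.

Line 1: three (1), thought (1), radiates (3), near (1), boat (1) → 7 ✓
Line 2: quick (1), near (1), yesterday (3) → 5 (expected 6)
Line 3: high (1), plain (1), bloom (1) → 3 ✓

The second line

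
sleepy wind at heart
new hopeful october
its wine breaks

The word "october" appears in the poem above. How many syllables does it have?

"october" has 3 syllables.

3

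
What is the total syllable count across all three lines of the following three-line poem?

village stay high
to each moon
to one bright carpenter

13

Line 1: "village stay high": 2+1+1 = 4
Line 2: "to each moon": 1+1+1 = 3
Line 3: "to one bright carpenter": 1+1+1+3 = 6
Total: 4 + 3 + 6 = 13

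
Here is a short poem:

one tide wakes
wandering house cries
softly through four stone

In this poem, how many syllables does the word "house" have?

1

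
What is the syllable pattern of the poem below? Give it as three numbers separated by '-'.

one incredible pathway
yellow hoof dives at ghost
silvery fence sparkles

Line 1: "one incredible pathway": 1+4+2 = 7
Line 2: "yellow hoof dives at ghost": 2+1+1+1+1 = 6
Line 3: "silvery fence sparkles": 3+1+2 = 6

7-6-6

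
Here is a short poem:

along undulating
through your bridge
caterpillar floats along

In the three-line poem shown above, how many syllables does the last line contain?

7

The last line: caterpillar(4) + floats(1) + along(2) = 7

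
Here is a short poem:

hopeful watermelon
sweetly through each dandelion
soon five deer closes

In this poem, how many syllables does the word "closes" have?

2

"closes" has 2 syllables.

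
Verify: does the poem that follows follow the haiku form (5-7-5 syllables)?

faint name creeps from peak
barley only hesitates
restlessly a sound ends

Line 1: faint (1), name (1), creeps (1), from (1), peak (1) → 5 ✓
Line 2: barley (2), only (2), hesitates (3) → 7 ✓
Line 3: restlessly (3), a (1), sound (1), ends (1) → 6 (expected 5)

No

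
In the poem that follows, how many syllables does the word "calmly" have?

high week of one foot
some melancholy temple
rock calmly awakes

2

"calmly" has 2 syllables.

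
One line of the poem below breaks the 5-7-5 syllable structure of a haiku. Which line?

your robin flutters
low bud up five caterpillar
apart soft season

Line 1: "your robin flutters": 1+2+2 = 5 ✓
Line 2: "low bud up five caterpillar": 1+1+1+1+4 = 8 (expected 7)
Line 3: "apart soft season": 2+1+2 = 5 ✓

The second line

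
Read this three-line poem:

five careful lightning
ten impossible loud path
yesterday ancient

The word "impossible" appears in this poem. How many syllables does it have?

4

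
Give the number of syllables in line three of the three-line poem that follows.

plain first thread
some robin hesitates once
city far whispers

5

Line three: "city far whispers": 2+1+2 = 5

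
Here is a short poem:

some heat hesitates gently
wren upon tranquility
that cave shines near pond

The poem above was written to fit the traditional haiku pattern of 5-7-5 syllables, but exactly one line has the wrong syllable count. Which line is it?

Line 1

Line 1: "some heat hesitates gently": 1+1+3+2 = 7 (expected 5)
Line 2: "wren upon tranquility": 1+2+4 = 7 ✓
Line 3: "that cave shines near pond": 1+1+1+1+1 = 5 ✓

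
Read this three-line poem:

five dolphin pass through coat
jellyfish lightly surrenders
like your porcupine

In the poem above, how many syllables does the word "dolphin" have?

"dolphin" has 2 syllables.

2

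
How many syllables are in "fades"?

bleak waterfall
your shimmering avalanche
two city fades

1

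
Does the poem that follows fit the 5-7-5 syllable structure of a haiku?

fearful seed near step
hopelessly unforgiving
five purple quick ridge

Line 1: fearful (2), seed (1), near (1), step (1) → 5 ✓
Line 2: hopelessly (3), unforgiving (4) → 7 ✓
Line 3: five (1), purple (2), quick (1), ridge (1) → 5 ✓

Yes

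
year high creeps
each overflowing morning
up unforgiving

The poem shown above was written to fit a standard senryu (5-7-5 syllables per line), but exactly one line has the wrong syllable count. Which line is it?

Line 1

Line 1: year(1) + high(1) + creeps(1) = 3 (expected 5)
Line 2: each(1) + overflowing(4) + morning(2) = 7 ✓
Line 3: up(1) + unforgiving(4) = 5 ✓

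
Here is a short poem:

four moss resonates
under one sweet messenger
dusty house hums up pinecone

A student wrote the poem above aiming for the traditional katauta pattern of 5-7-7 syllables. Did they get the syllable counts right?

Line 1: four(1) + moss(1) + resonates(3) = 5 ✓
Line 2: under(2) + one(1) + sweet(1) + messenger(3) = 7 ✓
Line 3: dusty(2) + house(1) + hums(1) + up(1) + pinecone(2) = 7 ✓

Yes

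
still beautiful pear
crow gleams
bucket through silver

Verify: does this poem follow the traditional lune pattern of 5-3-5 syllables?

No

Line 1: still(1) + beautiful(3) + pear(1) = 5 ✓
Line 2: crow(1) + gleams(1) = 2 (expected 3)
Line 3: bucket(2) + through(1) + silver(2) = 5 ✓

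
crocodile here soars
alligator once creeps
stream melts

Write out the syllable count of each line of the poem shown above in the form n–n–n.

Line 1: crocodile(3) + here(1) + soars(1) = 5
Line 2: alligator(4) + once(1) + creeps(1) = 6
Line 3: stream(1) + melts(1) = 2

5–6–2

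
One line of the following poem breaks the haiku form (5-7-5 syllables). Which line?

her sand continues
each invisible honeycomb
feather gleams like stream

Line 1: her (1), sand (1), continues (3) → 5 ✓
Line 2: each (1), invisible (4), honeycomb (3) → 8 (expected 7)
Line 3: feather (2), gleams (1), like (1), stream (1) → 5 ✓

The second line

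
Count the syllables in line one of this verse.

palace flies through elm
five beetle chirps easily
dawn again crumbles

5

Line one: "palace flies through elm": 2+1+1+1 = 5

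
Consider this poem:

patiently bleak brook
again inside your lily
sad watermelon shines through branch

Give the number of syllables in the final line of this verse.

The final line: sad (1), watermelon (4), shines (1), through (1), branch (1) → 8

8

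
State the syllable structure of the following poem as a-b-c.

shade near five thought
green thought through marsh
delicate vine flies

4-4-5

Line 1: "shade near five thought": 1+1+1+1 = 4
Line 2: "green thought through marsh": 1+1+1+1 = 4
Line 3: "delicate vine flies": 3+1+1 = 5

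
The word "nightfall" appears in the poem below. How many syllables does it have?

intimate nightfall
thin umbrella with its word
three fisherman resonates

2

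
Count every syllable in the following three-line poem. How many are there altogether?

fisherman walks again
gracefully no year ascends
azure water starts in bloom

Line 1: fisherman(3) + walks(1) + again(2) = 6
Line 2: gracefully(3) + no(1) + year(1) + ascends(2) = 7
Line 3: azure(2) + water(2) + starts(1) + in(1) + bloom(1) = 7
Total: 6 + 7 + 7 = 20

20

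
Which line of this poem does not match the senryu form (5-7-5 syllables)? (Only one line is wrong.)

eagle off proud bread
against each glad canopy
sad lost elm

Line 1: "eagle off proud bread": 2+1+1+1 = 5 ✓
Line 2: "against each glad canopy": 2+1+1+3 = 7 ✓
Line 3: "sad lost elm": 1+1+1 = 3 (expected 5)

Line 3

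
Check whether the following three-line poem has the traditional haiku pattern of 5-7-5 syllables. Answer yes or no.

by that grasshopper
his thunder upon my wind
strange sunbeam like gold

Yes

Line 1: by(1) + that(1) + grasshopper(3) = 5 ✓
Line 2: his(1) + thunder(2) + upon(2) + my(1) + wind(1) = 7 ✓
Line 3: strange(1) + sunbeam(2) + like(1) + gold(1) = 5 ✓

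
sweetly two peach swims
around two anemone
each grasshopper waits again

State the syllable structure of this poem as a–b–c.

5–7–7

Line 1: "sweetly two peach swims": 2+1+1+1 = 5
Line 2: "around two anemone": 2+1+4 = 7
Line 3: "each grasshopper waits again": 1+3+1+2 = 7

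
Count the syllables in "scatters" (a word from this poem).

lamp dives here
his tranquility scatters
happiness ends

2

"scatters" has 2 syllables.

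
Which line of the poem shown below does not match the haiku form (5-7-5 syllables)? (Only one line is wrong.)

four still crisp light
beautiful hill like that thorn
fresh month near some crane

Line 1: four (1), still (1), crisp (1), light (1) → 4 (expected 5)
Line 2: beautiful (3), hill (1), like (1), that (1), thorn (1) → 7 ✓
Line 3: fresh (1), month (1), near (1), some (1), crane (1) → 5 ✓

The first line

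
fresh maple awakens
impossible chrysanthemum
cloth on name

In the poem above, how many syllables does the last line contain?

The last line: cloth(1) + on(1) + name(1) = 3

3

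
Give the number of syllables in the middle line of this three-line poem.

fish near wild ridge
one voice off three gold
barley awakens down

The middle line: one(1) + voice(1) + off(1) + three(1) + gold(1) = 5

5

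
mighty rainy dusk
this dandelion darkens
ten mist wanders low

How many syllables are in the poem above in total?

17

Line 1: mighty (2), rainy (2), dusk (1) → 5
Line 2: this (1), dandelion (4), darkens (2) → 7
Line 3: ten (1), mist (1), wanders (2), low (1) → 5
Total: 5 + 7 + 5 = 17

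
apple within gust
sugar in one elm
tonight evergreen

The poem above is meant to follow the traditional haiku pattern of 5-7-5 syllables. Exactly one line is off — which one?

The second line

Line 1: "apple within gust": 2+2+1 = 5 ✓
Line 2: "sugar in one elm": 2+1+1+1 = 5 (expected 7)
Line 3: "tonight evergreen": 2+3 = 5 ✓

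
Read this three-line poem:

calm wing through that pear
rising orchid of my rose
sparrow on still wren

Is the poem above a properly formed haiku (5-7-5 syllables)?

Yes

Line 1: "calm wing through that pear": 1+1+1+1+1 = 5 ✓
Line 2: "rising orchid of my rose": 2+2+1+1+1 = 7 ✓
Line 3: "sparrow on still wren": 2+1+1+1 = 5 ✓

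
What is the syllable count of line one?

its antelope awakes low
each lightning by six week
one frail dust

Line one: its(1) + antelope(3) + awakes(2) + low(1) = 7

7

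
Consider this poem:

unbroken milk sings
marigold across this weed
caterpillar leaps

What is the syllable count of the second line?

7

The second line: marigold(3) + across(2) + this(1) + weed(1) = 7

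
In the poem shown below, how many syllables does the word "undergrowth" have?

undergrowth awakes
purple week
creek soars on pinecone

3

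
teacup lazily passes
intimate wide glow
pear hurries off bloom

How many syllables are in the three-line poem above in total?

Line 1: teacup (2), lazily (3), passes (2) → 7
Line 2: intimate (3), wide (1), glow (1) → 5
Line 3: pear (1), hurries (2), off (1), bloom (1) → 5
Total: 7 + 5 + 5 = 17

17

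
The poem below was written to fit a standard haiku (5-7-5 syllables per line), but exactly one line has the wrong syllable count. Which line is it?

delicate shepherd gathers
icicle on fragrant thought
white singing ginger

Line 1: "delicate shepherd gathers": 3+2+2 = 7 (expected 5)
Line 2: "icicle on fragrant thought": 3+1+2+1 = 7 ✓
Line 3: "white singing ginger": 1+2+2 = 5 ✓

The first line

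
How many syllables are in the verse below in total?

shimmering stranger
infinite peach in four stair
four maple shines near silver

Line 1: shimmering(3) + stranger(2) = 5
Line 2: infinite(3) + peach(1) + in(1) + four(1) + stair(1) = 7
Line 3: four(1) + maple(2) + shines(1) + near(1) + silver(2) = 7
Total: 5 + 7 + 7 = 19

19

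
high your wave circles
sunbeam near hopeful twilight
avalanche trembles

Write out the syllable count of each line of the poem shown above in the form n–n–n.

Line 1: high(1) + your(1) + wave(1) + circles(2) = 5
Line 2: sunbeam(2) + near(1) + hopeful(2) + twilight(2) = 7
Line 3: avalanche(3) + trembles(2) = 5

5–7–5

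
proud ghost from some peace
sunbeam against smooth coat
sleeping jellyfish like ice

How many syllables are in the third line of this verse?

7

The third line: sleeping(2) + jellyfish(3) + like(1) + ice(1) = 7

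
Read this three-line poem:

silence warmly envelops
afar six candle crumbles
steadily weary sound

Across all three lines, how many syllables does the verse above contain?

Line 1: silence(2) + warmly(2) + envelops(3) = 7
Line 2: afar(2) + six(1) + candle(2) + crumbles(2) = 7
Line 3: steadily(3) + weary(2) + sound(1) = 6
Total: 7 + 7 + 6 = 20

20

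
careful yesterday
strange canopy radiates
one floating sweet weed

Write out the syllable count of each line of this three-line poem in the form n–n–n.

5–7–5

Line 1: careful(2) + yesterday(3) = 5
Line 2: strange(1) + canopy(3) + radiates(3) = 7
Line 3: one(1) + floating(2) + sweet(1) + weed(1) = 5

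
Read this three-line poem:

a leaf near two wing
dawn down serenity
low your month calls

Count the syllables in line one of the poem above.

5

Line one: a (1), leaf (1), near (1), two (1), wing (1) → 5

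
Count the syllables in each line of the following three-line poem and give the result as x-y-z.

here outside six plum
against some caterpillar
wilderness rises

Line 1: "here outside six plum": 1+2+1+1 = 5
Line 2: "against some caterpillar": 2+1+4 = 7
Line 3: "wilderness rises": 3+2 = 5

5-7-5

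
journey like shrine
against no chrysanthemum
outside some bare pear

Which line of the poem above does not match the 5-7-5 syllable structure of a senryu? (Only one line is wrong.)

Line 1: "journey like shrine": 2+1+1 = 4 (expected 5)
Line 2: "against no chrysanthemum": 2+1+4 = 7 ✓
Line 3: "outside some bare pear": 2+1+1+1 = 5 ✓

The first line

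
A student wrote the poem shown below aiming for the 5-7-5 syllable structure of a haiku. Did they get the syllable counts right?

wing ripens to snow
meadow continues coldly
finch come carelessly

Line 1: wing (1), ripens (2), to (1), snow (1) → 5 ✓
Line 2: meadow (2), continues (3), coldly (2) → 7 ✓
Line 3: finch (1), come (1), carelessly (3) → 5 ✓

Yes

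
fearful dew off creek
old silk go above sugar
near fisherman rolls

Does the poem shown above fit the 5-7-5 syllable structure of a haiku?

Yes

Line 1: fearful (2), dew (1), off (1), creek (1) → 5 ✓
Line 2: old (1), silk (1), go (1), above (2), sugar (2) → 7 ✓
Line 3: near (1), fisherman (3), rolls (1) → 5 ✓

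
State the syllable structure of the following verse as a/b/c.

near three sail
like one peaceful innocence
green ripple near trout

3/7/5

Line 1: near (1), three (1), sail (1) → 3
Line 2: like (1), one (1), peaceful (2), innocence (3) → 7
Line 3: green (1), ripple (2), near (1), trout (1) → 5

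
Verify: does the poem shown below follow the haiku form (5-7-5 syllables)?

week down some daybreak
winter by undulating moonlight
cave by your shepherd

No

Line 1: week(1) + down(1) + some(1) + daybreak(2) = 5 ✓
Line 2: winter(2) + by(1) + undulating(4) + moonlight(2) = 9 (expected 7)
Line 3: cave(1) + by(1) + your(1) + shepherd(2) = 5 ✓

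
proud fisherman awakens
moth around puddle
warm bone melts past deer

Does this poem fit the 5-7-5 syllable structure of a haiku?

Line 1: "proud fisherman awakens": 1+3+3 = 7 (expected 5)
Line 2: "moth around puddle": 1+2+2 = 5 (expected 7)
Line 3: "warm bone melts past deer": 1+1+1+1+1 = 5 ✓

No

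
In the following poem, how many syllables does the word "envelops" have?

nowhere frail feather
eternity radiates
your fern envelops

"envelops" has 3 syllables.

3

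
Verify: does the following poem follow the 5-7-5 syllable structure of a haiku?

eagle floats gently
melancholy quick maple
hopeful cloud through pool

Line 1: eagle(2) + floats(1) + gently(2) = 5 ✓
Line 2: melancholy(4) + quick(1) + maple(2) = 7 ✓
Line 3: hopeful(2) + cloud(1) + through(1) + pool(1) = 5 ✓

Yes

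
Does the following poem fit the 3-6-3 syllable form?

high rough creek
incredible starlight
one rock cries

Yes

Line 1: "high rough creek": 1+1+1 = 3 ✓
Line 2: "incredible starlight": 4+2 = 6 ✓
Line 3: "one rock cries": 1+1+1 = 3 ✓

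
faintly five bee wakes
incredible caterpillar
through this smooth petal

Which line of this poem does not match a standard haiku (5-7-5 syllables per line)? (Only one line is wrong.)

Line 2

Line 1: faintly(2) + five(1) + bee(1) + wakes(1) = 5 ✓
Line 2: incredible(4) + caterpillar(4) = 8 (expected 7)
Line 3: through(1) + this(1) + smooth(1) + petal(2) = 5 ✓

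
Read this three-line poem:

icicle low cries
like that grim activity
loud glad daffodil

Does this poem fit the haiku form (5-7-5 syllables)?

Line 1: icicle (3), low (1), cries (1) → 5 ✓
Line 2: like (1), that (1), grim (1), activity (4) → 7 ✓
Line 3: loud (1), glad (1), daffodil (3) → 5 ✓

Yes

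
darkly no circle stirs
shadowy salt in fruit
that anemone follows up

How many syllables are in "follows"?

2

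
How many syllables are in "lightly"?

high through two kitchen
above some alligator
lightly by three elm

"lightly" has 2 syllables.

2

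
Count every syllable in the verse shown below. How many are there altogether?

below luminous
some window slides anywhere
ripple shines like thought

17

Line 1: below(2) + luminous(3) = 5
Line 2: some(1) + window(2) + slides(1) + anywhere(3) = 7
Line 3: ripple(2) + shines(1) + like(1) + thought(1) = 5
Total: 5 + 7 + 5 = 17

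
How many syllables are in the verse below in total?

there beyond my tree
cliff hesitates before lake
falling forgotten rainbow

19

Line 1: there (1), beyond (2), my (1), tree (1) → 5
Line 2: cliff (1), hesitates (3), before (2), lake (1) → 7
Line 3: falling (2), forgotten (3), rainbow (2) → 7
Total: 5 + 7 + 7 = 19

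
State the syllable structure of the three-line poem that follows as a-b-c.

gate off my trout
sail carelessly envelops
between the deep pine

Line 1: "gate off my trout": 1+1+1+1 = 4
Line 2: "sail carelessly envelops": 1+3+3 = 7
Line 3: "between the deep pine": 2+1+1+1 = 5

4-7-5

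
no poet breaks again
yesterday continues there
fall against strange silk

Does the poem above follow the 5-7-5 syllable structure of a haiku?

No

Line 1: "no poet breaks again": 1+2+1+2 = 6 (expected 5)
Line 2: "yesterday continues there": 3+3+1 = 7 ✓
Line 3: "fall against strange silk": 1+2+1+1 = 5 ✓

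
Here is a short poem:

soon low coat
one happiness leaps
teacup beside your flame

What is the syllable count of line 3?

6

Line 3: teacup (2), beside (2), your (1), flame (1) → 6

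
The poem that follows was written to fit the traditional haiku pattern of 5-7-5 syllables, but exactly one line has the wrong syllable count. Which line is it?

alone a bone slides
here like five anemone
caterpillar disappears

Line 3

Line 1: "alone a bone slides": 2+1+1+1 = 5 ✓
Line 2: "here like five anemone": 1+1+1+4 = 7 ✓
Line 3: "caterpillar disappears": 4+3 = 7 (expected 5)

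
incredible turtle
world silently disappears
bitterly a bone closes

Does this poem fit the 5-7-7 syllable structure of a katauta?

Line 1: "incredible turtle": 4+2 = 6 (expected 5)
Line 2: "world silently disappears": 1+3+3 = 7 ✓
Line 3: "bitterly a bone closes": 3+1+1+2 = 7 ✓

No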